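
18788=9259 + 9529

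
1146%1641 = 1146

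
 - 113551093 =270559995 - 384111088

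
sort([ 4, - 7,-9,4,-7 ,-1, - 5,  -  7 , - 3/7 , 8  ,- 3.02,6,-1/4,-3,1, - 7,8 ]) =[ - 9,  -  7, - 7,  -  7,-7 , - 5, - 3.02,-3, - 1, - 3/7, - 1/4, 1,4,4,6, 8, 8]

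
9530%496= 106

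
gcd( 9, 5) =1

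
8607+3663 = 12270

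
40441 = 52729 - 12288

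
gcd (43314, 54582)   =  6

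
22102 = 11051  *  2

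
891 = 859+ 32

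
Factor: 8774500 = 2^2*5^3 * 7^1*23^1*109^1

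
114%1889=114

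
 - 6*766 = - 4596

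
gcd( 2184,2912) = 728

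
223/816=223/816 = 0.27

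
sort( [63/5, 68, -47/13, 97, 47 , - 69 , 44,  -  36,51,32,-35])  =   [ - 69,  -  36, - 35, - 47/13 , 63/5,32, 44, 47, 51, 68,97]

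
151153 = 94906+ 56247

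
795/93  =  265/31 = 8.55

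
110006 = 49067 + 60939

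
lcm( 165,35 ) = 1155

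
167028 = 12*13919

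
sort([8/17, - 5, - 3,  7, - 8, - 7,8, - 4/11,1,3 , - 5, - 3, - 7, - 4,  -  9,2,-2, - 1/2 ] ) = [ - 9, - 8, - 7, - 7 , - 5,- 5, - 4, - 3, -3, - 2, - 1/2, - 4/11,8/17, 1, 2, 3,7,8]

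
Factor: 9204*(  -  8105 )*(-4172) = 311224608240 = 2^4 * 3^1 *5^1*7^1*13^1*59^1 *149^1*1621^1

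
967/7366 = 967/7366 = 0.13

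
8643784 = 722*11972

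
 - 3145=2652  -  5797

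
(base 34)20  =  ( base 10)68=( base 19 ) 3B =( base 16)44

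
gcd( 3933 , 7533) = 9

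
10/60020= 1/6002 = 0.00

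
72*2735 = 196920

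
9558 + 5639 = 15197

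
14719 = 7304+7415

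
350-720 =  - 370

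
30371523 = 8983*3381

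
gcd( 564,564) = 564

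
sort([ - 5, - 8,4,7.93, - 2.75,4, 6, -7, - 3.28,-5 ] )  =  [ - 8, - 7, - 5, - 5, - 3.28, - 2.75,4,  4,6, 7.93]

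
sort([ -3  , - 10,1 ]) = [ - 10, - 3,1]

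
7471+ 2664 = 10135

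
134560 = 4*33640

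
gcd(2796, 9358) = 2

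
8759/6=8759/6 = 1459.83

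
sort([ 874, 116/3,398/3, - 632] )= [ - 632,116/3,398/3,874 ] 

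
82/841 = 82/841 = 0.10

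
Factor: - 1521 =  - 3^2 * 13^2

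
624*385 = 240240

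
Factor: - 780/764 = - 195/191 = -3^1*5^1* 13^1*191^(-1 ) 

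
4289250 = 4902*875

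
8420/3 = 8420/3=2806.67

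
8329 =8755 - 426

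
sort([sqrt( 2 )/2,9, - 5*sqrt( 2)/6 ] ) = [ - 5*sqrt( 2)/6,sqrt( 2)/2,9]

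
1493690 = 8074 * 185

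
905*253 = 228965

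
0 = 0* (  -  755)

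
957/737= 87/67  =  1.30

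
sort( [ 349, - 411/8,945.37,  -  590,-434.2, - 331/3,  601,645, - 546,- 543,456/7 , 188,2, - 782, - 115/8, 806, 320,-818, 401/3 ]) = [ - 818, - 782, - 590,  -  546, - 543, - 434.2, - 331/3  ,-411/8, - 115/8,2,  456/7,401/3 , 188,320,349,601,  645,806 , 945.37 ] 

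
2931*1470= 4308570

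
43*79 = 3397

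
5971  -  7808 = -1837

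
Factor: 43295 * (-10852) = -469837340 = - 2^2 * 5^1 * 7^1*1237^1*2713^1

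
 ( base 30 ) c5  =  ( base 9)445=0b101101101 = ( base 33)b2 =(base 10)365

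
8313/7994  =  1 + 319/7994  =  1.04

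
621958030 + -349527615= 272430415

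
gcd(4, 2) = 2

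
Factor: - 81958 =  - 2^1*  43^1*953^1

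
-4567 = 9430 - 13997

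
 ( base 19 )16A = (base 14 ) 269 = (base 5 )3420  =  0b111100101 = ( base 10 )485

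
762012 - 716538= 45474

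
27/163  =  27/163  =  0.17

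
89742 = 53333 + 36409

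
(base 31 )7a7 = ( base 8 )15604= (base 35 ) 5Q9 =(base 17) 1766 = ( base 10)7044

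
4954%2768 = 2186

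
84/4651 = 84/4651 = 0.02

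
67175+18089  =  85264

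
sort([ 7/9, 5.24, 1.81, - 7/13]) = [- 7/13,7/9, 1.81, 5.24 ]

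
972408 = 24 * 40517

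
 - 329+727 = 398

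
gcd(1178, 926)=2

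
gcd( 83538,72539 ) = 17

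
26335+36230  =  62565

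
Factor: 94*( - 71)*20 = -2^3 *5^1 * 47^1*71^1 = -133480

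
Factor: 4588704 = 2^5*3^3*47^1*113^1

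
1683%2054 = 1683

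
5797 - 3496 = 2301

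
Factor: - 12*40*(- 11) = 5280 = 2^5*3^1*5^1*11^1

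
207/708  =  69/236=0.29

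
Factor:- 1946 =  - 2^1*7^1  *139^1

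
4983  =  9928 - 4945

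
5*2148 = 10740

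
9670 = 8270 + 1400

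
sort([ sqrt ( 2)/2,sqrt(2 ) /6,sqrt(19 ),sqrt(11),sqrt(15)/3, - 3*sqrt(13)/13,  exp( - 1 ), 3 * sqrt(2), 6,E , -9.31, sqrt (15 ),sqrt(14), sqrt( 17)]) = [ - 9.31, - 3*sqrt(13)/13,sqrt(2)/6, exp(-1 ),sqrt( 2)/2,sqrt( 15) /3,E, sqrt( 11 ),sqrt( 14),sqrt(15),sqrt( 17),3*sqrt(2), sqrt(19 ),6]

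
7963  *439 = 3495757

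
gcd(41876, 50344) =116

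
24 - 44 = -20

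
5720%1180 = 1000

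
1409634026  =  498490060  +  911143966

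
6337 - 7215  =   -878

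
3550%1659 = 232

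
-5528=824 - 6352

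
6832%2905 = 1022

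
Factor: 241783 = 241783^1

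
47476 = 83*572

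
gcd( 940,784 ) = 4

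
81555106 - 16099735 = 65455371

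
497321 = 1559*319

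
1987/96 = 1987/96 = 20.70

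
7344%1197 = 162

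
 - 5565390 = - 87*63970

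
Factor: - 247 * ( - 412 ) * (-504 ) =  - 51289056 = - 2^5*3^2*7^1 *13^1*19^1*103^1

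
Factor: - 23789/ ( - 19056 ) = 2^( - 4 )*3^( - 1)*397^( - 1)*23789^1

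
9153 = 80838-71685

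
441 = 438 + 3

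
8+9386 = 9394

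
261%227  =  34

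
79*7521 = 594159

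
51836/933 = 51836/933  =  55.56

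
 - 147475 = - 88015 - 59460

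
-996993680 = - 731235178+-265758502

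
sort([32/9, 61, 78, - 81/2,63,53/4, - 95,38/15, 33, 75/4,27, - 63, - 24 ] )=[ - 95 , -63,-81/2, - 24, 38/15,32/9, 53/4,75/4,  27,33, 61, 63,78 ]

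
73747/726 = 101+421/726 = 101.58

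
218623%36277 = 961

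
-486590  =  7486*( - 65 )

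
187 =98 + 89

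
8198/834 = 9 + 346/417=9.83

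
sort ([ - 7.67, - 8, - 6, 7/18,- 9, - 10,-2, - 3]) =[ - 10,-9, - 8,-7.67, - 6,-3 ,  -  2,7/18]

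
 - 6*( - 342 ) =2052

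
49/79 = 49/79  =  0.62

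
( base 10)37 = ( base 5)122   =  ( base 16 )25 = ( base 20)1h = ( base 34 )13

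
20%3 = 2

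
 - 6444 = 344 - 6788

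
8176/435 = 8176/435 = 18.80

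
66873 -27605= 39268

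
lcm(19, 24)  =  456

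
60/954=10/159 = 0.06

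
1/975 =1/975 = 0.00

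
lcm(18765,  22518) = 112590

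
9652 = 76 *127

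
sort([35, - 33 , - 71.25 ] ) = [-71.25, - 33 , 35]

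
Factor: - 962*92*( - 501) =44340504 = 2^3*3^1*13^1*23^1*37^1*167^1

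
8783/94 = 8783/94 =93.44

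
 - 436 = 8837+-9273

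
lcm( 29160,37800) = 1020600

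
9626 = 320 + 9306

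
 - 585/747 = -65/83 = - 0.78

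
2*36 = 72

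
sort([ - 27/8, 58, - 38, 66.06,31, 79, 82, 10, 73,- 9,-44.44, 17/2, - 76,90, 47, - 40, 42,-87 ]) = [-87,-76, - 44.44, - 40, - 38  , - 9, - 27/8, 17/2,10 , 31, 42  ,  47, 58 , 66.06, 73,79  ,  82 , 90] 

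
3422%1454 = 514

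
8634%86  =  34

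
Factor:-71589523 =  -463^1*154621^1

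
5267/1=5267=5267.00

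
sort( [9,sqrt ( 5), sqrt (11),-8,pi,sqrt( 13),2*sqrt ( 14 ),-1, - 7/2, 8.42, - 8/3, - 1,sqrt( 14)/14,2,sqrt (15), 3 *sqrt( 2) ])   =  [ - 8, - 7/2, - 8/3, - 1, - 1,sqrt( 14)/14,2,sqrt(5), pi,sqrt( 11),sqrt(13),sqrt ( 15),3*sqrt( 2),2*sqrt(14),8.42,9] 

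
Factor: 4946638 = 2^1 * 109^1*22691^1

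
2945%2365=580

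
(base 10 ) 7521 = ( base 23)E50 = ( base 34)6h7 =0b1110101100001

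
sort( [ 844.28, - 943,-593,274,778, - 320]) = [ - 943, - 593, - 320,274,778,844.28] 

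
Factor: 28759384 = 2^3*23^1*149^1*1049^1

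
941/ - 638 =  - 941/638 = - 1.47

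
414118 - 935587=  - 521469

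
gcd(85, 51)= 17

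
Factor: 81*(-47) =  - 3807 = - 3^4*47^1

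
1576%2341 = 1576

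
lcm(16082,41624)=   707608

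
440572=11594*38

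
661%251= 159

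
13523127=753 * 17959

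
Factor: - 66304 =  - 2^8*7^1*37^1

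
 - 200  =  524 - 724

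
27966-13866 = 14100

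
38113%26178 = 11935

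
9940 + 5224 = 15164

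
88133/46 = 88133/46 = 1915.93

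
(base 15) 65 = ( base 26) 3H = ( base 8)137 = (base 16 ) 5F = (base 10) 95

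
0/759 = 0=0.00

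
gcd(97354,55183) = 1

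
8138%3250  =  1638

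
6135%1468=263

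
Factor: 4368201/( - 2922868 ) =-2^(-2 )*3^1*13^(-1 )*17^1*97^1*883^1*56209^( - 1)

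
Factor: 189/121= 3^3 * 7^1*11^ ( - 2)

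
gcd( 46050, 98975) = 25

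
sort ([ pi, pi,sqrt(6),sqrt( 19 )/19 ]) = [sqrt (19 )/19,sqrt( 6), pi,pi ] 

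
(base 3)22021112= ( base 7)23411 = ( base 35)4WF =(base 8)13623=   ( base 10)6035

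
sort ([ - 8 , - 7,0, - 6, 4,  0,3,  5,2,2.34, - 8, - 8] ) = [ - 8, - 8,  -  8, - 7,-6, 0,0,  2, 2.34,3,  4, 5]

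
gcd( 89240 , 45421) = 1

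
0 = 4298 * 0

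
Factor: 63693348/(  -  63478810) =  - 2^1 *3^1*5^( - 1)*19^( - 1) *23^1* 230773^1*334099^( - 1 ) =- 31846674/31739405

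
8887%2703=778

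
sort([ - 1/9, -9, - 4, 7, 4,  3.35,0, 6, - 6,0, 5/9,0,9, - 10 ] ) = [-10,-9,- 6,-4,-1/9, 0,0, 0, 5/9,3.35,4 , 6, 7,9] 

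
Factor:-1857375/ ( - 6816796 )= 2^( - 2) * 3^2*5^3*7^ ( - 1 )*13^1 * 17^( - 1) * 127^1 * 14321^( - 1 ) 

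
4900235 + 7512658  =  12412893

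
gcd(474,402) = 6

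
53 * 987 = 52311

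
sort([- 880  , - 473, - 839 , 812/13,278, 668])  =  [-880, - 839, - 473,812/13,278,668]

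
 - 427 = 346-773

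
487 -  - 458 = 945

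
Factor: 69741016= 2^3*1493^1 * 5839^1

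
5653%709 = 690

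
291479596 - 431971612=  -  140492016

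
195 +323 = 518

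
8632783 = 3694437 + 4938346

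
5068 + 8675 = 13743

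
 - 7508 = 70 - 7578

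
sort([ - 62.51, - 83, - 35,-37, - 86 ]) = [ - 86,- 83 , - 62.51,-37 ,-35 ] 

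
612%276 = 60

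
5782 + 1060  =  6842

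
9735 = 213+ 9522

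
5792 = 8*724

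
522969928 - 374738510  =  148231418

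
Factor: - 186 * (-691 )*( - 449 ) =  - 2^1*3^1*31^1*449^1 *691^1  =  - 57708174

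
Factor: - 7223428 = - 2^2*1805857^1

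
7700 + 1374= 9074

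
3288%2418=870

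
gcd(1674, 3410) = 62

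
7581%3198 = 1185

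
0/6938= 0 = 0.00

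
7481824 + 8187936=15669760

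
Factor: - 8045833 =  - 31^1*461^1*563^1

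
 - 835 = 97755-98590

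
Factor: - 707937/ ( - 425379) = 141793^( - 1) * 235979^1 = 235979/141793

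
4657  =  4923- 266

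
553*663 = 366639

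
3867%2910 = 957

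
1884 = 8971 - 7087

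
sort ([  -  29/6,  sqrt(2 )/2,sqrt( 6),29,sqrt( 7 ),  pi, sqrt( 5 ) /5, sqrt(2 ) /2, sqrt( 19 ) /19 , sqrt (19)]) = [ - 29/6,sqrt(19 )/19,sqrt( 5 )/5,  sqrt( 2 )/2 , sqrt( 2 )/2 , sqrt(6), sqrt( 7), pi,  sqrt( 19), 29 ]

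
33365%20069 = 13296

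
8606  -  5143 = 3463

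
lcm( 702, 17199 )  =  34398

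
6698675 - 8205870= - 1507195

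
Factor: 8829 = 3^4 * 109^1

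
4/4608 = 1/1152 = 0.00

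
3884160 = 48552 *80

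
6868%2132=472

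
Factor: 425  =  5^2*17^1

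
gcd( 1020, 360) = 60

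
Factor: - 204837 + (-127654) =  - 233^1*1427^1=-332491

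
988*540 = 533520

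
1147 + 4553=5700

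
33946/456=16973/228=74.44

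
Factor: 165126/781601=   2^1*3^1*13^1*29^1*73^1 * 781601^(-1) 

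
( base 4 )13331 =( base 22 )113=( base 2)111111101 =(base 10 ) 509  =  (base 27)IN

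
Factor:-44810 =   -  2^1 * 5^1 * 4481^1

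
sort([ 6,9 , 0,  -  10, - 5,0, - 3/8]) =[ - 10, - 5, - 3/8 , 0, 0,  6,  9 ] 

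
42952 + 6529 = 49481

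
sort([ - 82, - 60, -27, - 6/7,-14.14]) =[ - 82, - 60, - 27, - 14.14, - 6/7 ] 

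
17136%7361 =2414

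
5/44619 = 5/44619 = 0.00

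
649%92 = 5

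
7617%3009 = 1599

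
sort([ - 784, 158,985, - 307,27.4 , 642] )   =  [ - 784, - 307,27.4,158,642, 985 ] 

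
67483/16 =4217+11/16= 4217.69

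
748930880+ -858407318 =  - 109476438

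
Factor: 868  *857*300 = 223162800 = 2^4*3^1*5^2*7^1* 31^1*857^1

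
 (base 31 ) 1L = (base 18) 2g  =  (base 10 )52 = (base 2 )110100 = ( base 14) 3A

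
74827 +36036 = 110863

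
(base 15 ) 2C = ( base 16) 2a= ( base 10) 42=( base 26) 1G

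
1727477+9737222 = 11464699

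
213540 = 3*71180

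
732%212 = 96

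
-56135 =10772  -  66907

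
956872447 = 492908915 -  - 463963532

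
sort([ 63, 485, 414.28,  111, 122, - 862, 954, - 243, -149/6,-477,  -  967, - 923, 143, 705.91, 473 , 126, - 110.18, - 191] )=[ - 967, - 923, - 862,-477, - 243, - 191,  -  110.18 ,  -  149/6, 63 , 111,122,  126,143,414.28,473, 485, 705.91 , 954] 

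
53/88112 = 53/88112 = 0.00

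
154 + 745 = 899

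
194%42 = 26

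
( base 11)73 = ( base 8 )120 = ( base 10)80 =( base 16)50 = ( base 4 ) 1100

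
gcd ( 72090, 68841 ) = 9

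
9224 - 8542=682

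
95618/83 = 95618/83  =  1152.02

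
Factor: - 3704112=-2^4*3^2*29^1  *  887^1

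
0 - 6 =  - 6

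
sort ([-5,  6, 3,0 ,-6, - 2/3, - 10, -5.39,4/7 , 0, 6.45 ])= [-10,- 6,-5.39,-5, - 2/3, 0 , 0,4/7 , 3, 6, 6.45]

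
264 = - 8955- - 9219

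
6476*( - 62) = -401512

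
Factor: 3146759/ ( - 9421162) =-2^(- 1)*7^1*11^1*17^( - 1)  *  37^( - 1)*7489^( - 1 )*40867^1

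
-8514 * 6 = - 51084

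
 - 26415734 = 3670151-30085885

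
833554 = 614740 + 218814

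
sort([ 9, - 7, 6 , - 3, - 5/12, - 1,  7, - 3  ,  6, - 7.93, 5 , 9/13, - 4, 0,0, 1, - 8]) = [ - 8 , - 7.93, - 7, - 4,-3,-3, - 1, - 5/12, 0, 0,9/13, 1,5, 6, 6, 7, 9 ]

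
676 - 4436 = - 3760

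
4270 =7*610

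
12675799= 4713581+7962218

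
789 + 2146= 2935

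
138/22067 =138/22067 = 0.01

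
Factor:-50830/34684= - 2^( - 1)*5^1*17^1*29^( - 1 ) = - 85/58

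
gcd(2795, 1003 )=1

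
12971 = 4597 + 8374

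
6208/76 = 81 +13/19= 81.68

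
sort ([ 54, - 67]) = [ - 67,54 ]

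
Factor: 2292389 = 11^1*271^1*769^1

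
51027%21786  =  7455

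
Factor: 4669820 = 2^2*5^1*19^1*12289^1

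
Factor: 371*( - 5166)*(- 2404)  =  2^3*3^2*7^2*41^1*53^1*601^1= 4607472744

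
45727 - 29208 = 16519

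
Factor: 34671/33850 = 2^( - 1)*3^1*5^(-2)*7^1*13^1*127^1*677^ ( - 1)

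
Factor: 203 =7^1*29^1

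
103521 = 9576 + 93945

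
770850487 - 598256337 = 172594150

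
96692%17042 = 11482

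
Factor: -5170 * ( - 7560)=2^4*3^3*5^2*7^1*11^1*47^1 = 39085200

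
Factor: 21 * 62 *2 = 2604 = 2^2*3^1*7^1*31^1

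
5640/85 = 1128/17 = 66.35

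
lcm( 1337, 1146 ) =8022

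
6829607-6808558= 21049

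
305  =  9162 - 8857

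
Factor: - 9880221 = -3^1*13^1*37^1*41^1*167^1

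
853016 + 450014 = 1303030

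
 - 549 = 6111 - 6660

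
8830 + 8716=17546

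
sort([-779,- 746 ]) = [ - 779,-746]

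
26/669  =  26/669  =  0.04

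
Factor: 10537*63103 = 41^1*257^1*63103^1 =664916311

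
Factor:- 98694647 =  - 199^1*495953^1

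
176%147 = 29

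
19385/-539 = -19385/539 = - 35.96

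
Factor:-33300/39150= - 2^1*3^ (-1)*29^(-1)*37^1 = - 74/87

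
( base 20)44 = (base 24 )3C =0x54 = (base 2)1010100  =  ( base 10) 84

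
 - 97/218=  - 97/218 = - 0.44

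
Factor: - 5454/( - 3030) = 3^2 * 5^( - 1 ) = 9/5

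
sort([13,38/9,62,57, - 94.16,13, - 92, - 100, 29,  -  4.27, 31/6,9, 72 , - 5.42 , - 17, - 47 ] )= [ - 100, - 94.16, - 92, - 47, - 17, - 5.42, - 4.27,38/9, 31/6,9,13 , 13, 29,  57, 62,72 ]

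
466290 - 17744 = 448546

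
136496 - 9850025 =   -  9713529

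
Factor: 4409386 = 2^1*41^1*53773^1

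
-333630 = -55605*6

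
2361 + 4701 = 7062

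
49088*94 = 4614272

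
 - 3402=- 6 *567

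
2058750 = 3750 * 549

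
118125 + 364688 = 482813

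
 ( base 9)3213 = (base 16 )939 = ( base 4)210321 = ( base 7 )6612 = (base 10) 2361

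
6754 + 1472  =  8226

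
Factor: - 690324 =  - 2^2* 3^1*57527^1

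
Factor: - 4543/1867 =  - 7^1*11^1*59^1* 1867^(-1) 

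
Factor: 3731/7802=2^(  -  1 )*7^1*13^1*41^1*47^(  -  1 )* 83^(-1 ) 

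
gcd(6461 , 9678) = 1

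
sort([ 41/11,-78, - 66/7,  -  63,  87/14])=[ - 78, - 63 , - 66/7,41/11 , 87/14]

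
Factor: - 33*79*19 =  - 49533  =  - 3^1*11^1*19^1 * 79^1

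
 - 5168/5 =  -  5168/5 = - 1033.60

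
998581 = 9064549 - 8065968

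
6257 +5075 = 11332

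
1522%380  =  2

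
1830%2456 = 1830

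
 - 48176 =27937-76113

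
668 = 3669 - 3001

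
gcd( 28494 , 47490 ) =9498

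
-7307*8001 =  - 58463307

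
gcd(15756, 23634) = 7878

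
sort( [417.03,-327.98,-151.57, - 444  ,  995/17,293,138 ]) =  [ - 444 , - 327.98, - 151.57 , 995/17,138, 293, 417.03 ] 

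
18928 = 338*56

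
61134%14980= 1214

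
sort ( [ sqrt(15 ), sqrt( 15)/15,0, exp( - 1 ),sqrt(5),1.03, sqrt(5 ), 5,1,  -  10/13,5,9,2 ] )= [ - 10/13, 0,sqrt(15)/15,exp ( - 1 ),1,1.03,2, sqrt( 5 ), sqrt( 5 ),sqrt( 15),5, 5,9]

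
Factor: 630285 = 3^1 *5^1*42019^1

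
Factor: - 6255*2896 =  - 2^4*3^2*5^1 * 139^1*181^1 = - 18114480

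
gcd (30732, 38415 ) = 7683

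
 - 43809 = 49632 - 93441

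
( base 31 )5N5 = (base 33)52C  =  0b1010110010011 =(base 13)268b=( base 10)5523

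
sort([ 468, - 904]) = [  -  904 , 468]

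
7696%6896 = 800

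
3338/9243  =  3338/9243= 0.36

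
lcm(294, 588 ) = 588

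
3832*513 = 1965816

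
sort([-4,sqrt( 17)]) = [ - 4, sqrt( 17 )] 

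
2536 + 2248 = 4784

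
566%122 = 78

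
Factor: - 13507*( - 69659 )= 940884113 = 13^1*41^1*1039^1*1699^1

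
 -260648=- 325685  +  65037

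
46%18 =10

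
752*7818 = 5879136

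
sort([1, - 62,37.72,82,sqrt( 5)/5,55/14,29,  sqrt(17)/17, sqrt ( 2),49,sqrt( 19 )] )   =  [-62,  sqrt( 17 ) /17, sqrt ( 5) /5,1, sqrt( 2),55/14,sqrt(19),29,37.72, 49,82 ]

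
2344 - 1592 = 752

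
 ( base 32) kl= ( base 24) 13D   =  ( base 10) 661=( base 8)1225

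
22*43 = 946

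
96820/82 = 48410/41 =1180.73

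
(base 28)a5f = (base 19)132F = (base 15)2580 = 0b1111100111011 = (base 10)7995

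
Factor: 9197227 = 13^1 * 43^1 *16453^1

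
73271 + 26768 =100039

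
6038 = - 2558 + 8596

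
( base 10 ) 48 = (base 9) 53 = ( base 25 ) 1N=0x30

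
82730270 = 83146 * 995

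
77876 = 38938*2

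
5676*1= 5676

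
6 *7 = 42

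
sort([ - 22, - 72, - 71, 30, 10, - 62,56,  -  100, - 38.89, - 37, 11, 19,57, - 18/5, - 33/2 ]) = [ - 100, - 72,-71, - 62 ,-38.89, - 37, - 22, - 33/2, -18/5, 10,11, 19, 30, 56,57 ]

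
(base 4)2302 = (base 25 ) 73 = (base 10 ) 178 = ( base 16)b2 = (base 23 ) 7H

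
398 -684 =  - 286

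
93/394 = 93/394  =  0.24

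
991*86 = 85226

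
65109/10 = 65109/10= 6510.90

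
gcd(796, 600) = 4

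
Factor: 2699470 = 2^1*5^1*269947^1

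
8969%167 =118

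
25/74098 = 25/74098 = 0.00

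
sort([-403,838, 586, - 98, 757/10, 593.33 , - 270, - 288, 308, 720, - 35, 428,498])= [- 403, - 288, -270, - 98 , - 35,  757/10 , 308, 428,  498,586,  593.33, 720,838 ]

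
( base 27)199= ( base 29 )14O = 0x3d5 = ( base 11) 812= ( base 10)981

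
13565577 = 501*27077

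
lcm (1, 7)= 7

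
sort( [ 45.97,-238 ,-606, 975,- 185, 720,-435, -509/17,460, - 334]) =[-606 , - 435,  -  334, - 238, -185, - 509/17, 45.97 , 460, 720, 975 ] 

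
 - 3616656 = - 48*75347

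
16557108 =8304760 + 8252348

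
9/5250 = 3/1750 = 0.00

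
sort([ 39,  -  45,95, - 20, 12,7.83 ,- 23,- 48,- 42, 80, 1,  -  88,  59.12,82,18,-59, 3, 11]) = [ - 88,-59, - 48 , - 45,-42,  -  23,  -  20,1, 3,7.83, 11, 12, 18, 39, 59.12, 80, 82, 95 ] 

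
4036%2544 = 1492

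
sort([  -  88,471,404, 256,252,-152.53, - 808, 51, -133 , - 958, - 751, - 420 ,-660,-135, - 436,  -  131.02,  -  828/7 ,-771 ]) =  [ - 958, - 808, - 771, - 751 , - 660, - 436, - 420, - 152.53,  -  135, - 133,  -  131.02, - 828/7, - 88,51,252,256 , 404,471]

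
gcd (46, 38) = 2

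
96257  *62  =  5967934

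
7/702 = 7/702 = 0.01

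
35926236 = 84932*423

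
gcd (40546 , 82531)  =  1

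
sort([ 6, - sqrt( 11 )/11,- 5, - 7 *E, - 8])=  [ - 7*E,- 8, - 5, - sqrt( 11 )/11,  6 ]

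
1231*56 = 68936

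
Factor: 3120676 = 2^2*13^1*60013^1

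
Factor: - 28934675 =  - 5^2 * 7^1*11^1*15031^1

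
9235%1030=995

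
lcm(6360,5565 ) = 44520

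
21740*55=1195700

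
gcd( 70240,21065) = 5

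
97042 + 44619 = 141661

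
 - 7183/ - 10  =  7183/10  =  718.30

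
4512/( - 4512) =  - 1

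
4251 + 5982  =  10233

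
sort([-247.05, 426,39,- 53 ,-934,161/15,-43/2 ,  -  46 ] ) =[ - 934, - 247.05, - 53, - 46, - 43/2, 161/15, 39 , 426 ] 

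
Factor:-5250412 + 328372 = - 2^3*3^1*5^1*41017^1 =-4922040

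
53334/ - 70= - 26667/35 = - 761.91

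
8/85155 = 8/85155 = 0.00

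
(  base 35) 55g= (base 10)6316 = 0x18AC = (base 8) 14254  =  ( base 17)14E9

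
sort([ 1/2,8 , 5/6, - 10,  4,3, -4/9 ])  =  [ - 10, - 4/9,1/2, 5/6,3,4, 8]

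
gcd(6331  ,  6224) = 1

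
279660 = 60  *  4661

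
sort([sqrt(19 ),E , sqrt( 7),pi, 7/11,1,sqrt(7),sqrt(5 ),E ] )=[7/11,1,sqrt(5),sqrt(7),sqrt( 7),E,E, pi,  sqrt(19 )] 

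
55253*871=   48125363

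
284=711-427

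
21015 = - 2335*( - 9)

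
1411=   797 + 614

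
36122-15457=20665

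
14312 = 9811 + 4501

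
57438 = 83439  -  26001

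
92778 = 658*141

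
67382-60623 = 6759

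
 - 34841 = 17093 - 51934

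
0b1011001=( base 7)155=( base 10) 89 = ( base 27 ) 38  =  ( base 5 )324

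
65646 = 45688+19958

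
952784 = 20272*47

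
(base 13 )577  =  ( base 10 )943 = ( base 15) 42d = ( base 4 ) 32233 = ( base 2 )1110101111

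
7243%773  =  286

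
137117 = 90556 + 46561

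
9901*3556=35207956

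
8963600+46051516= 55015116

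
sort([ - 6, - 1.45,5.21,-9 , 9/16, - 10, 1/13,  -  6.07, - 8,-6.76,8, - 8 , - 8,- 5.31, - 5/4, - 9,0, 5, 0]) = [ - 10, - 9 , - 9, - 8,-8, - 8,  -  6.76,  -  6.07, - 6,-5.31, - 1.45,  -  5/4,0,0 , 1/13,9/16, 5,5.21,8]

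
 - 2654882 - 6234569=-8889451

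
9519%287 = 48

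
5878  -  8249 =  - 2371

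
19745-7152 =12593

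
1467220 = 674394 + 792826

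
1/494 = 1/494= 0.00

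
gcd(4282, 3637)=1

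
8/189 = 8/189 = 0.04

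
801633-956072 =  - 154439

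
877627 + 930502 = 1808129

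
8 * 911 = 7288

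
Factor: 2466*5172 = 12754152 = 2^3*3^3*137^1*431^1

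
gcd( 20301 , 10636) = 1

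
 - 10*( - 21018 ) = 210180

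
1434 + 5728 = 7162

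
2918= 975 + 1943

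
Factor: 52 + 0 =52 = 2^2*13^1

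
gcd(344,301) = 43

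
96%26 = 18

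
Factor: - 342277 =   -  13^1*113^1*233^1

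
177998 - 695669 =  - 517671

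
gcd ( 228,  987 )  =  3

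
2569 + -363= 2206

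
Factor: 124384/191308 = 2^3 *23^1*283^( - 1)= 184/283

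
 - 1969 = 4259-6228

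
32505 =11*2955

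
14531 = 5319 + 9212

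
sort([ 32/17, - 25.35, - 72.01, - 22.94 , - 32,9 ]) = [ - 72.01, - 32, - 25.35,  -  22.94, 32/17 , 9]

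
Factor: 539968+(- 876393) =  - 5^2 * 13457^1 = - 336425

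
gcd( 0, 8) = 8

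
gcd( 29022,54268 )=2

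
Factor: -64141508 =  - 2^2*16035377^1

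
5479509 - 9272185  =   - 3792676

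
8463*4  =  33852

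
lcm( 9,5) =45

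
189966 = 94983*2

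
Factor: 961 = 31^2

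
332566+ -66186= 266380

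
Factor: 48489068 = 2^2*3313^1 * 3659^1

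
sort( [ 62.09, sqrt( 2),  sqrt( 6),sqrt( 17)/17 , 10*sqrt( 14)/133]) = [sqrt( 17)/17,  10*sqrt( 14)/133, sqrt ( 2 ), sqrt( 6),62.09]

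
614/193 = 614/193= 3.18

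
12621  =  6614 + 6007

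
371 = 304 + 67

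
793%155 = 18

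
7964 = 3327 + 4637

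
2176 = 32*68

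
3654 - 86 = 3568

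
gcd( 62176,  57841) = 1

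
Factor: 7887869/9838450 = 2^(-1 )*5^( - 2)*11^2*19^1*47^1*73^1*196769^(- 1) 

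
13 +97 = 110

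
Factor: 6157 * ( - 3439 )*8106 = - 171635819838  =  - 2^1*3^1 *7^1*19^1*47^1*131^1*181^1*193^1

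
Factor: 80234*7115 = 570864910 = 2^1*5^1 *7^1*11^1* 521^1*1423^1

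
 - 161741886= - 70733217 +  - 91008669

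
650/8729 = 650/8729 = 0.07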